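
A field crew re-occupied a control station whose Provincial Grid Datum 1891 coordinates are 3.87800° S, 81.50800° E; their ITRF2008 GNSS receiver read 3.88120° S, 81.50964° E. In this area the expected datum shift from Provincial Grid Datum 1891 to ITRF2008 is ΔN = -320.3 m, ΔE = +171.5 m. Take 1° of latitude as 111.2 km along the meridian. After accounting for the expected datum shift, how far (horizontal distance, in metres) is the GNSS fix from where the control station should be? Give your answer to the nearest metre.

Observed coordinate differences: Δφ = -0.00320°, Δλ = +0.00164°.
Converting to metres (1° lat = 111200 m, cos φ = 0.997710): observed ΔN = -355.8 m, observed ΔE = 182.0 m.
Subtracting the expected shift leaves a residual of -355.8 − (-320.3) = -35.5 m north and 182.0 − (171.5) = 10.5 m east.
Residual distance = √((-35.5)² + 10.5²) = 37.0 m.

37 m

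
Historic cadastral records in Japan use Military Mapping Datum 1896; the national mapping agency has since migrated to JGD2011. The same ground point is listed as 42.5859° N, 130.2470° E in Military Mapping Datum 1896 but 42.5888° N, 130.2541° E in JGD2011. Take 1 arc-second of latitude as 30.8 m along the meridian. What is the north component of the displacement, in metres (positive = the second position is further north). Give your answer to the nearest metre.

Δφ = 42.5888° − 42.5859° = +0.0029°; Δλ = 130.2541° − 130.2470° = +0.0071°.
1° of latitude = 3600 × 30.80 = 110880 m.
ΔN = Δφ × 110880 = 321.6 m; ΔE = Δλ × 110880 × cos(42.5859°) = +0.0071 × 110880 × 0.736264 = 579.6 m.

ΔN = 322 m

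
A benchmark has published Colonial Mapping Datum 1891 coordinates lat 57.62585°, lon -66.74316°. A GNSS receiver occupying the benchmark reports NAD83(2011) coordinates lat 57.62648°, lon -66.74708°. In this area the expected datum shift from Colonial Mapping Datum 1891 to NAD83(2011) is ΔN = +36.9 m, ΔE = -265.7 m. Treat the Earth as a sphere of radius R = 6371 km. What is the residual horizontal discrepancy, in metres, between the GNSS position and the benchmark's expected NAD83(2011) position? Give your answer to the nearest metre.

Observed coordinate differences: Δφ = +0.00063°, Δλ = -0.00392°.
Converting to metres (1° lat = 111195 m, cos φ = 0.535446): observed ΔN = 70.1 m, observed ΔE = -233.4 m.
Subtracting the expected shift leaves a residual of 70.1 − (36.9) = 33.2 m north and -233.4 − (-265.7) = 32.3 m east.
Residual distance = √(33.2² + 32.3²) = 46.3 m.

46 m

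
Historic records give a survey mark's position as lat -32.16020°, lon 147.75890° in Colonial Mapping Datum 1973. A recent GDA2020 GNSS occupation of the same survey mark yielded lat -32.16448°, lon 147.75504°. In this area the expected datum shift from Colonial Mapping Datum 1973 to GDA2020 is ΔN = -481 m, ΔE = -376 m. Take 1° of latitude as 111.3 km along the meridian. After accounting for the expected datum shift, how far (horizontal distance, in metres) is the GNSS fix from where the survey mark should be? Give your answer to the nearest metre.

13 m

Observed coordinate differences: Δφ = -0.00428°, Δλ = -0.00386°.
Converting to metres (1° lat = 111300 m, cos φ = 0.846563): observed ΔN = -476.4 m, observed ΔE = -363.7 m.
Subtracting the expected shift leaves a residual of -476.4 − (-481) = 4.6 m north and -363.7 − (-376) = 12.3 m east.
Residual distance = √(4.6² + 12.3²) = 13.1 m.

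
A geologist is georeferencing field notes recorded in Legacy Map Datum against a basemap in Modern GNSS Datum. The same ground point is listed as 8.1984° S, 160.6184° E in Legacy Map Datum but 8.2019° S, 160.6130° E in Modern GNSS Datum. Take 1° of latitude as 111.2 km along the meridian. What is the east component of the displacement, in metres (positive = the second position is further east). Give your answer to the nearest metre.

ΔE = -594 m

Δφ = -8.2019° − -8.1984° = -0.0035°; Δλ = 160.6130° − 160.6184° = -0.0054°.
ΔN = Δφ × 111200 = -389.2 m; ΔE = Δλ × 111200 × cos(-8.1984°) = -0.0054 × 111200 × 0.989780 = -594.3 m.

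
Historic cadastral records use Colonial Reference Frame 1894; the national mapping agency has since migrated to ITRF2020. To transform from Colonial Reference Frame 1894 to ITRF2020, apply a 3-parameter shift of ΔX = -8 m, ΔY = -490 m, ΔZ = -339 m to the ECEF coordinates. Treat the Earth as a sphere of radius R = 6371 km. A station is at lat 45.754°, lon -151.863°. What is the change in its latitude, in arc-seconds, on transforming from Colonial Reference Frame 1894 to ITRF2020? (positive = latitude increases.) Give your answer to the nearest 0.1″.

Δφ = -13.2″

sin φ = 0.716351, cos φ = 0.697740, sin λ = -0.471581, cos λ = -0.881823.
North component: ΔN = −sin φ cos λ·ΔX − sin φ sin λ·ΔY + cos φ·ΔZ = −(0.716351)(-0.881823)(-8) − (0.716351)(-0.471581)(-490) + (0.697740)(-339) = -407.12 m.
1° of latitude spans πR/180 = 111195 m, so Δφ = -407.12 / 111195 × 3600 = -13.181″.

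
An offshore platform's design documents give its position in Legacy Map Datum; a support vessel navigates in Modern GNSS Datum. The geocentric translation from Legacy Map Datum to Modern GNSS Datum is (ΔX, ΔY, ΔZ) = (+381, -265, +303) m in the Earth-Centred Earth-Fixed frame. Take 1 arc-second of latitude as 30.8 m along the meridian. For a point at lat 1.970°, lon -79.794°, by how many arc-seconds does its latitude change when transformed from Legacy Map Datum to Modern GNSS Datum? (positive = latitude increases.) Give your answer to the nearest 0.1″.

sin φ = 0.034376, cos φ = 0.999409, sin λ = -0.984177, cos λ = 0.177188.
North component: ΔN = −sin φ cos λ·ΔX − sin φ sin λ·ΔY + cos φ·ΔZ = −(0.034376)(0.177188)(381) − (0.034376)(-0.984177)(-265) + (0.999409)(303) = 291.53 m.
1° of latitude spans 3600 × 30.80 = 110880 m, so Δφ = 291.53 / 110880 × 3600 = 9.465″.

Δφ = 9.5″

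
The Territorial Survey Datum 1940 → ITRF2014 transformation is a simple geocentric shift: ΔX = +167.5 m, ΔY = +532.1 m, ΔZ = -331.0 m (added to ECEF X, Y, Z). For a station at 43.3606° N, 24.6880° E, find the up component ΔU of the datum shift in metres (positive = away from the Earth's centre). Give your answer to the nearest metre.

At φ = 43.3606°, λ = 24.6880°: sin φ = 0.686588, cos φ = 0.727047, sin λ = 0.417677, cos λ = 0.908596.
ΔU = cos φ cos λ·ΔX + cos φ sin λ·ΔY + sin φ·ΔZ = (0.727047)(0.908596)(167.5) + (0.727047)(0.417677)(532.1) + (0.686588)(-331.0) = 44.97 m.

ΔU = 45 m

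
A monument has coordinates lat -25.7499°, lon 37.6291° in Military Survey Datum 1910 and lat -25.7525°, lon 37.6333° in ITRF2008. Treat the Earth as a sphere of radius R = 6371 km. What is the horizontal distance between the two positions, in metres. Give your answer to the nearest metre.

510 m

Δφ = -25.7525° − -25.7499° = -0.0026°; Δλ = 37.6333° − 37.6291° = +0.0042°.
1° along a meridian = πR/180 = 111195 m.
ΔN = Δφ × 111195 = -289.1 m; ΔE = Δλ × 111195 × cos(-25.7499°) = +0.0042 × 111195 × 0.900699 = 420.6 m.
Distance = √(ΔE² + ΔN²) = √(420.6² + (-289.1)²) = 510.4 m.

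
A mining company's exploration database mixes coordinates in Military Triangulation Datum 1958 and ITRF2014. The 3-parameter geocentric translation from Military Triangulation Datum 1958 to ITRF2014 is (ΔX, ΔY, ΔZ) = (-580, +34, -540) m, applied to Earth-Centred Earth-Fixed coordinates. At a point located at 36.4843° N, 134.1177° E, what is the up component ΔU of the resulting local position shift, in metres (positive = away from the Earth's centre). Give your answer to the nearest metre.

The local up (radial) axis is (cos φ cos λ, cos φ sin λ, sin φ), giving ΔU = 324.629 + 19.625 − 321.085 = 23.17 m.

ΔU = 23 m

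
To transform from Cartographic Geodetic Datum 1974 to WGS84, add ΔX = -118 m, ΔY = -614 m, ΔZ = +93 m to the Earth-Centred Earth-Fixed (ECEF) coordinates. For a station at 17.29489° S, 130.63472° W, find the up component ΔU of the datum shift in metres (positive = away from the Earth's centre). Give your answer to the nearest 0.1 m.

ΔU = 490.6 m

The local up (radial) axis is (cos φ cos λ, cos φ sin λ, sin φ), giving ΔU = 73.371 + 444.883 − 27.648 = 490.61 m.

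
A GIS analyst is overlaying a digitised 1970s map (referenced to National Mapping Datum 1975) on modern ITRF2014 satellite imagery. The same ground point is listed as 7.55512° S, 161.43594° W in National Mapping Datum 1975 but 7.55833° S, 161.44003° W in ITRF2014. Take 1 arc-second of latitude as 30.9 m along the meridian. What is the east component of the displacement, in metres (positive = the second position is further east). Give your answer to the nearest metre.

Δφ = -7.55833° − -7.55512° = -0.00321°; Δλ = -161.44003° − -161.43594° = -0.00409°.
1° of latitude = 3600 × 30.90 = 111240 m.
ΔN = Δφ × 111240 = -357.1 m; ΔE = Δλ × 111240 × cos(-7.55512°) = -0.00409 × 111240 × 0.991319 = -451.0 m.

ΔE = -451 m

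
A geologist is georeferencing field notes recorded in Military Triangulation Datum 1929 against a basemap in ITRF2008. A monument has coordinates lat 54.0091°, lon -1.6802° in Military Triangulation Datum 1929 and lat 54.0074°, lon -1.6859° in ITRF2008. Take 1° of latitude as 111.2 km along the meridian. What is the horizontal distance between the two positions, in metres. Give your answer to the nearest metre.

Δφ = 54.0074° − 54.0091° = -0.0017°; Δλ = -1.6859° − -1.6802° = -0.0057°.
ΔN = Δφ × 111200 = -189.0 m; ΔE = Δλ × 111200 × cos(54.0091°) = -0.0057 × 111200 × 0.587657 = -372.5 m.
Distance = √(ΔE² + ΔN²) = √((-372.5)² + (-189.0)²) = 417.7 m.

418 m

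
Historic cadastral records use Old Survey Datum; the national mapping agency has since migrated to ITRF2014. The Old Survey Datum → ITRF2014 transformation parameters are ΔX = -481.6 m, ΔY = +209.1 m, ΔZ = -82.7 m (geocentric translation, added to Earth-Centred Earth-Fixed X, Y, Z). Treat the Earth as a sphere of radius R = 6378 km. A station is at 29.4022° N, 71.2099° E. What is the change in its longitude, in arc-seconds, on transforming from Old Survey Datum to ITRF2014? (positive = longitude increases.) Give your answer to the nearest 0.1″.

Δλ = 19.4″

sin φ = 0.490937, cos φ = 0.871195, sin λ = 0.946705, cos λ = 0.322102.
East component: ΔE = −sin λ·ΔX + cos λ·ΔY = −(0.946705)(-481.6) + (0.322102)(209.1) = 523.28 m.
1° of latitude spans πR/180 = 111317 m; at latitude φ, 1° of longitude spans that × cos φ = 96978.9 m, so Δλ = 523.28 / 96978.9 × 3600 = 19.425″.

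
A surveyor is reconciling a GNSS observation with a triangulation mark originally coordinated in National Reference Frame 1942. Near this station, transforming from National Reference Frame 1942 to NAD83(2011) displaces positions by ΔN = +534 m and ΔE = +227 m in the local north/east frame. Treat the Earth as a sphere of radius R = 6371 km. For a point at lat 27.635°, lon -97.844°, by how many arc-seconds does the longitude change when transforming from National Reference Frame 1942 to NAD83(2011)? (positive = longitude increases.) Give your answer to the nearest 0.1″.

Δλ = 8.3″

At latitude 27.635°, cos φ = 0.885920.
One radian of longitude at latitude φ spans R cos φ, so Δλ = ΔE / (R cos φ) = 227.0 / (6371000 × 0.885920) = 4.0218e-05 rad = 8.296″.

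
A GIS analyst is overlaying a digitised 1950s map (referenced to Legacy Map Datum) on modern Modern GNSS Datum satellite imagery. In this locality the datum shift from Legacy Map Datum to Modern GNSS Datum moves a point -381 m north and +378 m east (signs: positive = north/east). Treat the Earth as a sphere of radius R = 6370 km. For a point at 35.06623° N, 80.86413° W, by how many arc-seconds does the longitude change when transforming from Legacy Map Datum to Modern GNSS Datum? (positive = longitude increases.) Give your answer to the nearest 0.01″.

Δλ = 14.95″

At latitude 35.06623°, cos φ = 0.818488.
One radian of longitude at latitude φ spans R cos φ, so Δλ = ΔE / (R cos φ) = 378.0 / (6370000 × 0.818488) = 7.2500e-05 rad = 14.954″.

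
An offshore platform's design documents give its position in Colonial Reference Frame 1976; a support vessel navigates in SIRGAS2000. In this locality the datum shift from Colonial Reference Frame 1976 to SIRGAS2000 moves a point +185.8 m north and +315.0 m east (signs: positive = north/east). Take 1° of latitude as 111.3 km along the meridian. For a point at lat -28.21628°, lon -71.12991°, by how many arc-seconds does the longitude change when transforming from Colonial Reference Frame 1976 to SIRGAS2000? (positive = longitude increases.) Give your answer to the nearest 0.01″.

Δλ = 11.56″

At latitude -28.21628°, cos φ = 0.881169.
1° of longitude at this latitude = 111.3 × cos φ = 98.07 km, so Δλ = 315.0 / 98074.1 = 0.0032119° = 11.563″.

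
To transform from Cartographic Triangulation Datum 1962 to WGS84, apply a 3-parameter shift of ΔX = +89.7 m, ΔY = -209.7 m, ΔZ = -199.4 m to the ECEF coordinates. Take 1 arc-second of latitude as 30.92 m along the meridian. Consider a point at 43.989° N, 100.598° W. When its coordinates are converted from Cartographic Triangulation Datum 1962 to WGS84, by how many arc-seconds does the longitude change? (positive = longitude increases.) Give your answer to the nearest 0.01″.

Δλ = 5.70″

sin φ = 0.694520, cos φ = 0.719473, sin λ = -0.982942, cos λ = -0.183917.
East component: ΔE = −sin λ·ΔX + cos λ·ΔY = −(-0.982942)(89.7) + (-0.183917)(-209.7) = 126.74 m.
1° of latitude spans 3600 × 30.92 = 111312 m; at latitude φ, 1° of longitude spans that × cos φ = 80086.0 m, so Δλ = 126.74 / 80086.0 × 3600 = 5.697″.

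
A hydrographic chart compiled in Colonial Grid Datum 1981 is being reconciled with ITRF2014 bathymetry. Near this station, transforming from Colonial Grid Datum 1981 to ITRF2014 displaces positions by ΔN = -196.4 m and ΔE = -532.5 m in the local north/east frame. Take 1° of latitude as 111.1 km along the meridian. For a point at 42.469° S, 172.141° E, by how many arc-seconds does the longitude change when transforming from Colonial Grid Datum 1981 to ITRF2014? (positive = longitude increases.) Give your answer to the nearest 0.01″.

Δλ = -23.39″

At latitude -42.469°, cos φ = 0.737643.
1° of longitude at this latitude = 111.1 × cos φ = 81.95 km, so Δλ = -532.5 / 81952.1 = -0.0064977° = -23.392″.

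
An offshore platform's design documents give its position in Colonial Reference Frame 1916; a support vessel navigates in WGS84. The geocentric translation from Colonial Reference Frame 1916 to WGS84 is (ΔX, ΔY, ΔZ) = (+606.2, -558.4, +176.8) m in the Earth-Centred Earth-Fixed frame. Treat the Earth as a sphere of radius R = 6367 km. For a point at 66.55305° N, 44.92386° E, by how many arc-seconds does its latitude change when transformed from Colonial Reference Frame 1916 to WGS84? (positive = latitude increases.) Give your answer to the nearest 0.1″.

Δφ = 1.2″

sin φ = 0.917429, cos φ = 0.397900, sin λ = 0.706166, cos λ = 0.708046.
North component: ΔN = −sin φ cos λ·ΔX − sin φ sin λ·ΔY + cos φ·ΔZ = −(0.917429)(0.708046)(606.2) − (0.917429)(0.706166)(-558.4) + (0.397900)(176.8) = 38.34 m.
1° of latitude spans πR/180 = 111125 m, so Δφ = 38.34 / 111125 × 3600 = 1.242″.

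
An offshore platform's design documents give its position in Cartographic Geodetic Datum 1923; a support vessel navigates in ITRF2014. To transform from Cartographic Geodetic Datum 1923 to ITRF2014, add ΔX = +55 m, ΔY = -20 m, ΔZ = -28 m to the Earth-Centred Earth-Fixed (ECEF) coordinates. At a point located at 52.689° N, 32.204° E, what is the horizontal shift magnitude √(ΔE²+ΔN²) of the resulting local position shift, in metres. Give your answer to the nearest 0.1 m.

At φ = 52.689°, λ = 32.204°: sin φ = 0.795357, cos φ = 0.606141, sin λ = 0.532935, cos λ = 0.846156.
ΔE = −sin λ·ΔX + cos λ·ΔY = −(0.532935)·(55) + (0.846156)·(-20) = -46.23 m.
ΔN = −sin φ cos λ·ΔX − sin φ sin λ·ΔY + cos φ·ΔZ = −(0.795357)(0.846156)(55) − (0.795357)(0.532935)(-20) + (0.606141)(-28) = -45.51 m.
Horizontal magnitude = √(ΔE² + ΔN²) = √((-46.23)² + (-45.51)²) = 64.87 m.

64.9 m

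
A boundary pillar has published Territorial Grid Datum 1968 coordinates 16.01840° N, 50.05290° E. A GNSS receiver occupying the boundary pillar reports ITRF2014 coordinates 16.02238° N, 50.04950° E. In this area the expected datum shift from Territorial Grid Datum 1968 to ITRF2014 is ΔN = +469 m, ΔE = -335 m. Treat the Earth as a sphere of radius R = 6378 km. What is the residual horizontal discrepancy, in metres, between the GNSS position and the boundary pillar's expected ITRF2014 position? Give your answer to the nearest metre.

39 m

Observed coordinate differences: Δφ = +0.00398°, Δλ = -0.00340°.
Converting to metres (1° lat = 111317 m, cos φ = 0.961173): observed ΔN = 443.0 m, observed ΔE = -363.8 m.
Subtracting the expected shift leaves a residual of 443.0 − (469) = -26.0 m north and -363.8 − (-335) = -28.8 m east.
Residual distance = √((-26.0)² + (-28.8)²) = 38.8 m.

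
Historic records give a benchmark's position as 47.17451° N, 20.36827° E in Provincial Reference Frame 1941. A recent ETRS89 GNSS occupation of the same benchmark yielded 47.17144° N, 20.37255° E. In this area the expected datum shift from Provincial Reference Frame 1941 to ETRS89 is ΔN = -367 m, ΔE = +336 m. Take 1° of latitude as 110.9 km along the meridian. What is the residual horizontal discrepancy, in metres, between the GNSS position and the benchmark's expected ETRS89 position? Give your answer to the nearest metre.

Observed coordinate differences: Δφ = -0.00307°, Δλ = +0.00428°.
Converting to metres (1° lat = 110900 m, cos φ = 0.679768): observed ΔN = -340.5 m, observed ΔE = 322.7 m.
Subtracting the expected shift leaves a residual of -340.5 − (-367) = 26.5 m north and 322.7 − (336) = -13.3 m east.
Residual distance = √(26.5² + (-13.3)²) = 29.7 m.

30 m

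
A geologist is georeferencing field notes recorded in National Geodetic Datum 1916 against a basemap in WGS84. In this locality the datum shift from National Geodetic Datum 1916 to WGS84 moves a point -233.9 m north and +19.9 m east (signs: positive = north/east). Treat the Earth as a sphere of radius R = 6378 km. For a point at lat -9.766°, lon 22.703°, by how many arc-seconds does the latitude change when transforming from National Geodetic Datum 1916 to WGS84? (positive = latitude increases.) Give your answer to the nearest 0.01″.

On a sphere of radius R, 1 rad of latitude = R, so Δφ = ΔN / R = -233.9 / 6378000 = -3.6673e-05 rad = -7.564″.

Δφ = -7.56″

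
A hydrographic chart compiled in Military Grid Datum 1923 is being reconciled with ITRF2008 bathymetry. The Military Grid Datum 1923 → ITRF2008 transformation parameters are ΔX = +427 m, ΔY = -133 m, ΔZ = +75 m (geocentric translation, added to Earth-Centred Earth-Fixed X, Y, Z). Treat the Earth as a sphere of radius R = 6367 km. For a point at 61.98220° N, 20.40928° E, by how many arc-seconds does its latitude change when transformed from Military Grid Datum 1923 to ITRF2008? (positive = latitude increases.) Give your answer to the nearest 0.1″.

Δφ = -9.0″

sin φ = 0.882802, cos φ = 0.469746, sin λ = 0.348724, cos λ = 0.937226.
North component: ΔN = −sin φ cos λ·ΔX − sin φ sin λ·ΔY + cos φ·ΔZ = −(0.882802)(0.937226)(427) − (0.882802)(0.348724)(-133) + (0.469746)(75) = -277.12 m.
1° of latitude spans πR/180 = 111125 m, so Δφ = -277.12 / 111125 × 3600 = -8.977″.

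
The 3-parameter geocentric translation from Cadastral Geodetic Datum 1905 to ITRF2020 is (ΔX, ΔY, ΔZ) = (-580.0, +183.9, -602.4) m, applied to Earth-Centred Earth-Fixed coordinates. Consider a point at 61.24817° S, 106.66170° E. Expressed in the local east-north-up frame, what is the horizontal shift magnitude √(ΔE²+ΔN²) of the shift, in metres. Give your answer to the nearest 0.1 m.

The local east axis at (φ, λ) is (−sin λ, cos λ, 0), so ΔE = −sin(106.66170°)·(-580.0) + cos(106.66170°)·183.9 = 502.92 m.
The local north axis is (−sin φ cos λ, −sin φ sin λ, cos φ), giving ΔN = 145.795 + 154.458 − 289.765 = 10.49 m.
Horizontal magnitude = √(ΔE² + ΔN²) = √(502.92² + 10.49²) = 503.03 m.

503.0 m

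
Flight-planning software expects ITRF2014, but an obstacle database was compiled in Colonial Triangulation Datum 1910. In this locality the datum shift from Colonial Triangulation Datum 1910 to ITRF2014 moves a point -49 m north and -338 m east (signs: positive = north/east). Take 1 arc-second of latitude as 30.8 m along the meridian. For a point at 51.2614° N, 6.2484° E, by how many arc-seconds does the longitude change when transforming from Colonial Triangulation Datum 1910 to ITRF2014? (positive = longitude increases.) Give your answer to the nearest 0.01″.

Δλ = -17.54″

At latitude 51.2614°, cos φ = 0.625768.
1″ of longitude at this latitude = 30.80 × cos φ = 19.2737 m, so Δλ = -338.0 / 19.2737 = -17.537″.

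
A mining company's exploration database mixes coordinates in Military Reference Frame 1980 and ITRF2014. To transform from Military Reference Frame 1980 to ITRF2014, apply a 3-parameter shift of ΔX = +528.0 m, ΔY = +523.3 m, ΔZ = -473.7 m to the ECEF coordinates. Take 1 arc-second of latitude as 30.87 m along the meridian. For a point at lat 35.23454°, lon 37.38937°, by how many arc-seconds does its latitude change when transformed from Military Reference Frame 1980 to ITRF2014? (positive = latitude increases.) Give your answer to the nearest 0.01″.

sin φ = 0.576925, cos φ = 0.816797, sin λ = 0.607228, cos λ = 0.794527.
North component: ΔN = −sin φ cos λ·ΔX − sin φ sin λ·ΔY + cos φ·ΔZ = −(0.576925)(0.794527)(528.0) − (0.576925)(0.607228)(523.3) + (0.816797)(-473.7) = -812.27 m.
1° of latitude spans 3600 × 30.87 = 111132 m, so Δφ = -812.27 / 111132 × 3600 = -26.313″.

Δφ = -26.31″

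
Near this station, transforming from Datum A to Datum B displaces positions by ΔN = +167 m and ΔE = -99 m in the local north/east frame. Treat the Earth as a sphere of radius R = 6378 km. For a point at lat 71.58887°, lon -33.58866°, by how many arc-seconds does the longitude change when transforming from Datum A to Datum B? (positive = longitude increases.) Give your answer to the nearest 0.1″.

Δλ = -10.1″

At latitude 71.58887°, cos φ = 0.315833.
One radian of longitude at latitude φ spans R cos φ, so Δλ = ΔE / (R cos φ) = -99.0 / (6378000 × 0.315833) = -4.9147e-05 rad = -10.137″.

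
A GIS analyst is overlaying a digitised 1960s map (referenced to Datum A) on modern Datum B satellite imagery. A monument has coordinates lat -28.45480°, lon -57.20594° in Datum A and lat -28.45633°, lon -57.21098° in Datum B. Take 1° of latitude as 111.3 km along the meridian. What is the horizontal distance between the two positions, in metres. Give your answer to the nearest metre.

Δφ = -28.45633° − -28.45480° = -0.00153°; Δλ = -57.21098° − -57.20594° = -0.00504°.
ΔN = Δφ × 111300 = -170.3 m; ΔE = Δλ × 111300 × cos(-28.45480°) = -0.00504 × 111300 × 0.879193 = -493.2 m.
Distance = √(ΔE² + ΔN²) = √((-493.2)² + (-170.3)²) = 521.8 m.

522 m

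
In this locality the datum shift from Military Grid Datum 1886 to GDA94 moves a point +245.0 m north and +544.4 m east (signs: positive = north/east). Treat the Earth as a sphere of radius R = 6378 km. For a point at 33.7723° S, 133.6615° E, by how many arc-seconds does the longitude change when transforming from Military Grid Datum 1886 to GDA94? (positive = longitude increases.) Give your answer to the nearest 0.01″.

Δλ = 21.18″

At latitude -33.7723°, cos φ = 0.831253.
One radian of longitude at latitude φ spans R cos φ, so Δλ = ΔE / (R cos φ) = 544.4 / (6378000 × 0.831253) = 1.0268e-04 rad = 21.180″.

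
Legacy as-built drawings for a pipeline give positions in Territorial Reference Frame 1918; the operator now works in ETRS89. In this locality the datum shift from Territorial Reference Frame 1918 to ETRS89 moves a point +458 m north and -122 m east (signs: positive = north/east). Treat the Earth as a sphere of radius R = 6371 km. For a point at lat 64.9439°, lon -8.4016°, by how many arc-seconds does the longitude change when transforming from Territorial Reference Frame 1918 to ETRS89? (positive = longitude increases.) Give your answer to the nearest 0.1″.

Δλ = -9.3″

At latitude 64.9439°, cos φ = 0.423505.
One radian of longitude at latitude φ spans R cos φ, so Δλ = ΔE / (R cos φ) = -122.0 / (6371000 × 0.423505) = -4.5216e-05 rad = -9.326″.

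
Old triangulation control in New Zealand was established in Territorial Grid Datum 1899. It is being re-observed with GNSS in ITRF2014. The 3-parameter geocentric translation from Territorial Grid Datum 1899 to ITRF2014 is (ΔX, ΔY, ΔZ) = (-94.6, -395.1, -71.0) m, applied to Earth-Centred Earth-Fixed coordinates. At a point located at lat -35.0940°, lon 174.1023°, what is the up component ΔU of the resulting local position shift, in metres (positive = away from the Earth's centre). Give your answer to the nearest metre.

ΔU = 85 m

At φ = -35.0940°, λ = 174.1023°: sin φ = -0.574920, cos φ = 0.818210, sin λ = 0.102753, cos λ = -0.994707.
ΔU = cos φ cos λ·ΔX + cos φ sin λ·ΔY + sin φ·ΔZ = (0.818210)(-0.994707)(-94.6) + (0.818210)(0.102753)(-395.1) + (-0.574920)(-71.0) = 84.59 m.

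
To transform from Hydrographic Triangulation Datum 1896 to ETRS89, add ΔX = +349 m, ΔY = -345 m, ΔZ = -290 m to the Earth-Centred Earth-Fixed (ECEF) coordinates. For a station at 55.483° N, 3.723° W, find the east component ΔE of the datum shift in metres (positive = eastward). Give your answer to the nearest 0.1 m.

At φ = 55.483°, λ = -3.723°: sin φ = 0.823958, cos φ = 0.566651, sin λ = -0.064933, cos λ = 0.997890.
ΔE = −sin λ·ΔX + cos λ·ΔY = −(-0.064933)·(349) + (0.997890)·(-345) = -321.61 m.

ΔE = -321.6 m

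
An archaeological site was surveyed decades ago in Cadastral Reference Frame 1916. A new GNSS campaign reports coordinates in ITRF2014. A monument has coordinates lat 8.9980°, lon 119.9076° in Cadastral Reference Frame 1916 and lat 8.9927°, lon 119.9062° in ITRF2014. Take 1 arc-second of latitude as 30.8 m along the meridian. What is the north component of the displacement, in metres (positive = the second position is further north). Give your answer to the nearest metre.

Δφ = 8.9927° − 8.9980° = -0.0053°; Δλ = 119.9062° − 119.9076° = -0.0014°.
1° of latitude = 3600 × 30.80 = 110880 m.
ΔN = Δφ × 110880 = -587.7 m; ΔE = Δλ × 110880 × cos(8.9980°) = -0.0014 × 110880 × 0.987694 = -153.3 m.

ΔN = -588 m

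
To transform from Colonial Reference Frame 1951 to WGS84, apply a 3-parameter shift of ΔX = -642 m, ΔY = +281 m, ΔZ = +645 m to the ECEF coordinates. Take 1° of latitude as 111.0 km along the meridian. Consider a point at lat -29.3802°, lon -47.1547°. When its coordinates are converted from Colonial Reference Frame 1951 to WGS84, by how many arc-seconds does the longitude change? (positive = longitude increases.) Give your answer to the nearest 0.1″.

Δλ = -10.4″

sin φ = -0.490603, cos φ = 0.871383, sin λ = -0.733192, cos λ = 0.680021.
East component: ΔE = −sin λ·ΔX + cos λ·ΔY = −(-0.733192)(-642) + (0.680021)(281) = -279.62 m.
1° of latitude spans 111000 m; at latitude φ, 1° of longitude spans that × cos φ = 96723.6 m, so Δλ = -279.62 / 96723.6 × 3600 = -10.407″.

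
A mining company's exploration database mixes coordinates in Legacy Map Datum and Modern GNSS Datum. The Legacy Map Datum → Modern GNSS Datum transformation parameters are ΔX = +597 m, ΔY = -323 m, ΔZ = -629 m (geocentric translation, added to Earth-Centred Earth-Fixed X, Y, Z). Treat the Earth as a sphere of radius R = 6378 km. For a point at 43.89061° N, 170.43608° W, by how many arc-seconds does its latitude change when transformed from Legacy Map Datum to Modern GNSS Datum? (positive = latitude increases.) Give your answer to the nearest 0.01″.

Δφ = -2.66″

sin φ = 0.693284, cos φ = 0.720665, sin λ = -0.166148, cos λ = -0.986101.
North component: ΔN = −sin φ cos λ·ΔX − sin φ sin λ·ΔY + cos φ·ΔZ = −(0.693284)(-0.986101)(597) − (0.693284)(-0.166148)(-323) + (0.720665)(-629) = -82.37 m.
1° of latitude spans πR/180 = 111317 m, so Δφ = -82.37 / 111317 × 3600 = -2.664″.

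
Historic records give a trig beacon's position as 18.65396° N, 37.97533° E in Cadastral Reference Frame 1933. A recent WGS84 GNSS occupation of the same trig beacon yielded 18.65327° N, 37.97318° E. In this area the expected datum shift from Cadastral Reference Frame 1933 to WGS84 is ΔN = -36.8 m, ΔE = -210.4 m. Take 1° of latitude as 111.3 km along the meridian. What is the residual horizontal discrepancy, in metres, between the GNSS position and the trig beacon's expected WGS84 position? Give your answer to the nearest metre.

Observed coordinate differences: Δφ = -0.00069°, Δλ = -0.00215°.
Converting to metres (1° lat = 111300 m, cos φ = 0.947468): observed ΔN = -76.8 m, observed ΔE = -226.7 m.
Subtracting the expected shift leaves a residual of -76.8 − (-36.8) = -40.0 m north and -226.7 − (-210.4) = -16.3 m east.
Residual distance = √((-40.0)² + (-16.3)²) = 43.2 m.

43 m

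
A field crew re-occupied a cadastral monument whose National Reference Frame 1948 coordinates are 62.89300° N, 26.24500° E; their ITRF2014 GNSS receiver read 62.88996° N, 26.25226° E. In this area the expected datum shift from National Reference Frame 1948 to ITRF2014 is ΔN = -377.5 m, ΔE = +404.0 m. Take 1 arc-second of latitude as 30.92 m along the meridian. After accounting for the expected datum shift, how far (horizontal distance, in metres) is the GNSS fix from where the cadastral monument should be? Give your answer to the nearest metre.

Observed coordinate differences: Δφ = -0.00304°, Δλ = +0.00726°.
Converting to metres (1° lat = 111312 m, cos φ = 0.455654): observed ΔN = -338.4 m, observed ΔE = 368.2 m.
Subtracting the expected shift leaves a residual of -338.4 − (-377.5) = 39.1 m north and 368.2 − (404.0) = -35.8 m east.
Residual distance = √(39.1² + (-35.8)²) = 53.0 m.

53 m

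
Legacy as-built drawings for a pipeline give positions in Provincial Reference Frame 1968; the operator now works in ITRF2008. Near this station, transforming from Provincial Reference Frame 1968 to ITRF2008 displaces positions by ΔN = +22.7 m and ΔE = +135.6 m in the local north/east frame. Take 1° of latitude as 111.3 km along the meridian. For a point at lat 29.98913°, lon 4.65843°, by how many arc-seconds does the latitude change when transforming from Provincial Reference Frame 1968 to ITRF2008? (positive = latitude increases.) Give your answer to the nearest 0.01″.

1° of latitude = 111.3 km, so Δφ = 22.7 / 111300 = 0.0002040° = 0.734″.

Δφ = 0.73″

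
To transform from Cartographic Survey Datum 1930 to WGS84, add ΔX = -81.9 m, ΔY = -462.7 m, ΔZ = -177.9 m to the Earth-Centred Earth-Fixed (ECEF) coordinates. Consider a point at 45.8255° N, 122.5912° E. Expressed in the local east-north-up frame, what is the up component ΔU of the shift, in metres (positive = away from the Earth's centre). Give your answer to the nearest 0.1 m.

ΔU = -368.5 m

At φ = 45.8255°, λ = 122.5912°: sin φ = 0.717221, cos φ = 0.696846, sin λ = 0.842535, cos λ = -0.538641.
ΔU = cos φ cos λ·ΔX + cos φ sin λ·ΔY + sin φ·ΔZ = (0.696846)(-0.538641)(-81.9) + (0.696846)(0.842535)(-462.7) + (0.717221)(-177.9) = -368.51 m.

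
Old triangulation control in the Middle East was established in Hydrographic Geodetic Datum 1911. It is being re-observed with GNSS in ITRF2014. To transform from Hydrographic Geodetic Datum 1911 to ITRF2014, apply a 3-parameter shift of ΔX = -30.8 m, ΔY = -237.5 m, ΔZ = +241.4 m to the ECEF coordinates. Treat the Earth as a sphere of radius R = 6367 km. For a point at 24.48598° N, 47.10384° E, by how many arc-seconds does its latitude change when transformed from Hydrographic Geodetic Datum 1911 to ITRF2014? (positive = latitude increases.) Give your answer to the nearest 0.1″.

sin φ = 0.414471, cos φ = 0.910063, sin λ = 0.732589, cos λ = 0.680672.
North component: ΔN = −sin φ cos λ·ΔX − sin φ sin λ·ΔY + cos φ·ΔZ = −(0.414471)(0.680672)(-30.8) − (0.414471)(0.732589)(-237.5) + (0.910063)(241.4) = 300.49 m.
1° of latitude spans πR/180 = 111125 m, so Δφ = 300.49 / 111125 × 3600 = 9.735″.

Δφ = 9.7″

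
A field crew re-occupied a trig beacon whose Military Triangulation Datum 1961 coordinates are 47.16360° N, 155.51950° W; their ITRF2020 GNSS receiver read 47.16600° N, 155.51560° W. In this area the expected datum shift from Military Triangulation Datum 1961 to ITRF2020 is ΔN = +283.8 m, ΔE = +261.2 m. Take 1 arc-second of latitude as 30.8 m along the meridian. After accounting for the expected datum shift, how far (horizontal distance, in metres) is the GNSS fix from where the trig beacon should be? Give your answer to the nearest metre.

37 m

Observed coordinate differences: Δφ = +0.00240°, Δλ = +0.00390°.
Converting to metres (1° lat = 110880 m, cos φ = 0.679907): observed ΔN = 266.1 m, observed ΔE = 294.0 m.
Subtracting the expected shift leaves a residual of 266.1 − (283.8) = -17.7 m north and 294.0 − (261.2) = 32.8 m east.
Residual distance = √((-17.7)² + 32.8²) = 37.3 m.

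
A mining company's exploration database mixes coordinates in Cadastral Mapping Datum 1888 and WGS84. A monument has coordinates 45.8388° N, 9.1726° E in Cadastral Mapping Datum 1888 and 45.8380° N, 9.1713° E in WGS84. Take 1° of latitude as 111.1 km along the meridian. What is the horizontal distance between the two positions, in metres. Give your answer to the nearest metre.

134 m

Δφ = 45.8380° − 45.8388° = -0.0008°; Δλ = 9.1713° − 9.1726° = -0.0013°.
ΔN = Δφ × 111100 = -88.9 m; ΔE = Δλ × 111100 × cos(45.8388°) = -0.0013 × 111100 × 0.696679 = -100.6 m.
Distance = √(ΔE² + ΔN²) = √((-100.6)² + (-88.9)²) = 134.3 m.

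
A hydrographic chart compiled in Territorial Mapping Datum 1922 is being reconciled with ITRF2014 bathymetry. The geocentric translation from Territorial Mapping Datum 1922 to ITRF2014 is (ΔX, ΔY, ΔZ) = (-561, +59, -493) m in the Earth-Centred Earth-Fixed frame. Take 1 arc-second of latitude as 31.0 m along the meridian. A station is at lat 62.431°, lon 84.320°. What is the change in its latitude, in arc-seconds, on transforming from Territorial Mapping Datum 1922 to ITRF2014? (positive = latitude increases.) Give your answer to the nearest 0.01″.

sin φ = 0.886454, cos φ = 0.462816, sin λ = 0.995090, cos λ = 0.098972.
North component: ΔN = −sin φ cos λ·ΔX − sin φ sin λ·ΔY + cos φ·ΔZ = −(0.886454)(0.098972)(-561) − (0.886454)(0.995090)(59) + (0.462816)(-493) = -230.99 m.
1° of latitude spans 3600 × 31.00 = 111600 m, so Δφ = -230.99 / 111600 × 3600 = -7.451″.

Δφ = -7.45″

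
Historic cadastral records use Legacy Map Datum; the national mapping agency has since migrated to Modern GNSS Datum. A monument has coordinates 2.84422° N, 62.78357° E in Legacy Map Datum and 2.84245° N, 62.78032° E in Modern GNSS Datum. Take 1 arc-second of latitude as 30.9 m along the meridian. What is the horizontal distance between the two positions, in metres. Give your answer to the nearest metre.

411 m

Δφ = 2.84245° − 2.84422° = -0.00177°; Δλ = 62.78032° − 62.78357° = -0.00325°.
1° of latitude = 3600 × 30.90 = 111240 m.
ΔN = Δφ × 111240 = -196.9 m; ΔE = Δλ × 111240 × cos(2.84422°) = -0.00325 × 111240 × 0.998768 = -361.1 m.
Distance = √(ΔE² + ΔN²) = √((-361.1)² + (-196.9)²) = 411.3 m.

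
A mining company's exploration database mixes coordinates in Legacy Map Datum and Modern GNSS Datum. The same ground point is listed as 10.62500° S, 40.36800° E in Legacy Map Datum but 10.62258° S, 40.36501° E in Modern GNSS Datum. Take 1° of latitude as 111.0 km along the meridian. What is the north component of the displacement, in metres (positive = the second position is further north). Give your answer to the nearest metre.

Δφ = -10.62258° − -10.62500° = +0.00242°; Δλ = 40.36501° − 40.36800° = -0.00299°.
ΔN = Δφ × 111000 = 268.6 m; ΔE = Δλ × 111000 × cos(-10.62500°) = -0.00299 × 111000 × 0.982855 = -326.2 m.

ΔN = 269 m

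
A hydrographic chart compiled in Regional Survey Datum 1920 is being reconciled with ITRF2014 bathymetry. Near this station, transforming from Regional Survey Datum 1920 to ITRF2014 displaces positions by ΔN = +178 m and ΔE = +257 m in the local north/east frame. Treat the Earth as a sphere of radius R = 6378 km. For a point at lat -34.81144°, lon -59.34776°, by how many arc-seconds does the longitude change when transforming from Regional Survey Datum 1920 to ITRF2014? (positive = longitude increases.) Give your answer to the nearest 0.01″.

Δλ = 10.12″

At latitude -34.81144°, cos φ = 0.821035.
One radian of longitude at latitude φ spans R cos φ, so Δλ = ΔE / (R cos φ) = 257.0 / (6378000 × 0.821035) = 4.9078e-05 rad = 10.123″.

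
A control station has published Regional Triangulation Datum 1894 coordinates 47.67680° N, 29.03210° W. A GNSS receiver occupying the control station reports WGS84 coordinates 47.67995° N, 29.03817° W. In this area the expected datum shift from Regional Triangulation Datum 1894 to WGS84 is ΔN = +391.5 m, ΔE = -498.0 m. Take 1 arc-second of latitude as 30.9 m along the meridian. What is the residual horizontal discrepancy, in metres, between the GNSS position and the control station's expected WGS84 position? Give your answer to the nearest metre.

60 m

Observed coordinate differences: Δφ = +0.00315°, Δλ = -0.00607°.
Converting to metres (1° lat = 111240 m, cos φ = 0.673312): observed ΔN = 350.4 m, observed ΔE = -454.6 m.
Subtracting the expected shift leaves a residual of 350.4 − (391.5) = -41.1 m north and -454.6 − (-498.0) = 43.4 m east.
Residual distance = √((-41.1)² + 43.4²) = 59.7 m.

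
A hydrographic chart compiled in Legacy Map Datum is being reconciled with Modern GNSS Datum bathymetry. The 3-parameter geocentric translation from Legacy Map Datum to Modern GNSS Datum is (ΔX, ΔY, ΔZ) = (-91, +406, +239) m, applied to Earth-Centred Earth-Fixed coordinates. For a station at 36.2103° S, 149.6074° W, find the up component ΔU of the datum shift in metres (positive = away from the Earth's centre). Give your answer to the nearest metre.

At φ = -36.2103°, λ = -149.6074°: sin φ = -0.590751, cos φ = 0.806854, sin λ = -0.505922, cos λ = -0.862579.
ΔU = cos φ cos λ·ΔX + cos φ sin λ·ΔY + sin φ·ΔZ = (0.806854)(-0.862579)(-91) + (0.806854)(-0.505922)(406) + (-0.590751)(239) = -243.59 m.

ΔU = -244 m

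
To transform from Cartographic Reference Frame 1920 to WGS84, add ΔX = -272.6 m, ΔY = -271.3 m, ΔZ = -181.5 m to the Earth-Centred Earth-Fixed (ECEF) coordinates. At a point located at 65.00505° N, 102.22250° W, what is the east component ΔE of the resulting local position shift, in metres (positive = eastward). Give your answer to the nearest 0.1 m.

The local east axis at (φ, λ) is (−sin λ, cos λ, 0), so ΔE = −sin(-102.22250°)·(-272.6) + cos(-102.22250°)·(-271.3) = -208.98 m.

ΔE = -209.0 m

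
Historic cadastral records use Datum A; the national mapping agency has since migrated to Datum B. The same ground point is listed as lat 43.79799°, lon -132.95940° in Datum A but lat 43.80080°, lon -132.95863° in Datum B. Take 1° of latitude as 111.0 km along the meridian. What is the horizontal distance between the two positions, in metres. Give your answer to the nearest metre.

Δφ = 43.80080° − 43.79799° = +0.00281°; Δλ = -132.95863° − -132.95940° = +0.00077°.
ΔN = Δφ × 111000 = 311.9 m; ΔE = Δλ × 111000 × cos(43.79799°) = +0.00077 × 111000 × 0.721785 = 61.7 m.
Distance = √(ΔE² + ΔN²) = √(61.7² + 311.9²) = 318.0 m.

318 m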